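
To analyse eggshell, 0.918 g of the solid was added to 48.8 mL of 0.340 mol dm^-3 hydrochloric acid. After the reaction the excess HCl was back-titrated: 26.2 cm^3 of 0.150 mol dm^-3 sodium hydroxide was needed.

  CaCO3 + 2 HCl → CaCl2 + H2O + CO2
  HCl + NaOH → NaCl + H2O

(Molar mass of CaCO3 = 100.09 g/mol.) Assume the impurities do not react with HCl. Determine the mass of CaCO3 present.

n(HCl) added = 0.0488 × 0.340 = 0.0166 mol
n(NaOH) used in back-titration = 0.0262 × 0.150 = 3.93 × 10^-3 mol
n(HCl) left over = 3.93 × 10^-3 mol (1:1 ratio)
n(HCl) consumed by analyte = 0.0166 − 3.93 × 10^-3 = 0.0127 mol
From the 1:2 ratio, n(CaCO3) = 1/2 × 0.0127 = 6.33 × 10^-3 mol
mass of CaCO3 = 6.33 × 10^-3 × 100.09 = 0.634 g

0.634 g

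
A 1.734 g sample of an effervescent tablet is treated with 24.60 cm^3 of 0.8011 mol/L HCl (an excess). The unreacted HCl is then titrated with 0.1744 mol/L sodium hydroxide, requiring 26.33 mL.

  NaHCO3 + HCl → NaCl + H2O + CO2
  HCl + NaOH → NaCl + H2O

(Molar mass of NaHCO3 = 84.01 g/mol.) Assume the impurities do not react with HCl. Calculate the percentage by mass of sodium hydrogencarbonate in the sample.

73.23 %

n(HCl) added = 0.02460 × 0.8011 = 0.01971 mol
n(NaOH) used in back-titration = 0.02633 × 0.1744 = 4.592 × 10^-3 mol
n(HCl) left over = 4.592 × 10^-3 mol (1:1 ratio)
n(HCl) consumed by analyte = 0.01971 − 4.592 × 10^-3 = 0.01512 mol
n(NaHCO3) = 0.01512 mol (1:1 ratio)
mass of NaHCO3 = 0.01512 × 84.01 = 1.270 g
% NaHCO3 = 1.270 / 1.734 × 100 = 73.23 %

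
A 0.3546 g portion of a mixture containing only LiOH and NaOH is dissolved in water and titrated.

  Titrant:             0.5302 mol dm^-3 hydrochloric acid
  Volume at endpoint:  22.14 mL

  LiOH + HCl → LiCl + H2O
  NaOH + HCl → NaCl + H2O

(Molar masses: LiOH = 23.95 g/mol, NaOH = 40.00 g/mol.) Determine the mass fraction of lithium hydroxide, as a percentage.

48.37 %

n(HCl) = 0.02214 × 0.5302 = 0.01174 mol
Let x = n(LiOH), y = n(NaOH).
Titrant: 1x + 1y = 0.01174;  mass: 23.95x + 40.00y = 0.3546
Solving, x = 7.162 × 10^-3 mol, y = 4.577 × 10^-3 mol
mass of LiOH = 7.162 × 10^-3 × 23.95 = 0.1715 g
% LiOH = 0.1715 / 0.3546 × 100 = 48.37 %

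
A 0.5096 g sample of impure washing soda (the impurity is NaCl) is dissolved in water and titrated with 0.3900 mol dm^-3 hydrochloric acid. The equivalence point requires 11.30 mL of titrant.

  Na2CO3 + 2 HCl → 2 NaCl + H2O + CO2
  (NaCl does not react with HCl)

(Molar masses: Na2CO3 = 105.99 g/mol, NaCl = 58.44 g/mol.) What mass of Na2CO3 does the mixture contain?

0.2335 g

n(HCl) = 0.01130 × 0.3900 = 4.407 × 10^-3 mol
Let x = n(Na2CO3), y = n(NaCl).
Titrant: 2x = 4.407 × 10^-3;  mass: 105.99x + 58.44y = 0.5096
Solving, x = 2.203 × 10^-3 mol, y = 4.724 × 10^-3 mol
mass of Na2CO3 = 2.203 × 10^-3 × 105.99 = 0.2335 g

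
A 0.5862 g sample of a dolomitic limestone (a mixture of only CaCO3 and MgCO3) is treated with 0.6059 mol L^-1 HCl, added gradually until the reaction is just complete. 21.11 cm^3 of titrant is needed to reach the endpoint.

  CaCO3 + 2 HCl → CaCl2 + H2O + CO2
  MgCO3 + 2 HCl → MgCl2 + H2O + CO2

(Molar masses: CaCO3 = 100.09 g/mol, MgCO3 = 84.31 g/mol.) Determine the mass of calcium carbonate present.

0.2982 g

n(HCl) = 0.02111 × 0.6059 = 0.01279 mol
Let x = n(CaCO3), y = n(MgCO3).
Titrant: 2x + 2y = 0.01279;  mass: 100.09x + 84.31y = 0.5862
Solving, x = 2.979 × 10^-3 mol, y = 3.416 × 10^-3 mol
mass of CaCO3 = 2.979 × 10^-3 × 100.09 = 0.2982 g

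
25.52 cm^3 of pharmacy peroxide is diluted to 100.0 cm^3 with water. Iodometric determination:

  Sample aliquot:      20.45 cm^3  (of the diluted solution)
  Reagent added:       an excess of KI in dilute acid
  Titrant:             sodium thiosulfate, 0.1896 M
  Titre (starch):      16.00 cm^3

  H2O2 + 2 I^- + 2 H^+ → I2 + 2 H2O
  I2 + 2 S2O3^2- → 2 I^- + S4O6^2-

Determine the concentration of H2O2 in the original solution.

0.2906 M

n(S2O3^2-) = 0.01600 × 0.1896 = 3.034 × 10^-3 mol
n(I2) = n(S2O3^2-)/2 = 1.517 × 10^-3 mol
n(H2O2) in the aliquot = 1.517 × 10^-3 mol (1:1 ratio)
[H2O2]_dilute = 1.517 × 10^-3 / 0.02045 = 0.07417 mol/L
[H2O2]_original = 0.07417 × 100.0/25.52 = 0.2906 mol/L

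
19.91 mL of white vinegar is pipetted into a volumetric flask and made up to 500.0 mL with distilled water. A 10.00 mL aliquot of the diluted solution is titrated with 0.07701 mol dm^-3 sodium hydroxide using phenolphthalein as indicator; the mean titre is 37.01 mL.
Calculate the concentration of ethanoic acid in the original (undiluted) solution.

CH3COOH + NaOH → CH3COONa + H2O
n(NaOH) = 0.03701 × 0.07701 = 2.850 × 10^-3 mol
n(CH3COOH) in the aliquot = 2.850 × 10^-3 mol (1:1 ratio)
[CH3COOH]_dilute = 2.850 × 10^-3 / 0.01000 = 0.2850 mol/L
Dilution factor = 500.0 / 19.91 = 25.11
[CH3COOH]_stock = 0.2850 × 25.11 = 7.158 mol/L

7.158 mol/L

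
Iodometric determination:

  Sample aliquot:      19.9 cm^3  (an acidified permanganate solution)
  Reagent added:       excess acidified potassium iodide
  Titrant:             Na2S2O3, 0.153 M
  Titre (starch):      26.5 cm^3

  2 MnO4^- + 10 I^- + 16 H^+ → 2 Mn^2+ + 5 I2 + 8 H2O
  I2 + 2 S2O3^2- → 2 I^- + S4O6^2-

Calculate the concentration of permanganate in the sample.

n(S2O3^2-) = 0.0265 × 0.153 = 4.05 × 10^-3 mol
n(I2) = n(S2O3^2-)/2 = 2.03 × 10^-3 mol
From the 2:5 ratio, n(MnO4^-) in the aliquot = 2/5 × 2.03 × 10^-3 = 8.11 × 10^-4 mol
[MnO4^-] = 8.11 × 10^-4 / 0.0199 = 0.0407 mol/L

0.0407 M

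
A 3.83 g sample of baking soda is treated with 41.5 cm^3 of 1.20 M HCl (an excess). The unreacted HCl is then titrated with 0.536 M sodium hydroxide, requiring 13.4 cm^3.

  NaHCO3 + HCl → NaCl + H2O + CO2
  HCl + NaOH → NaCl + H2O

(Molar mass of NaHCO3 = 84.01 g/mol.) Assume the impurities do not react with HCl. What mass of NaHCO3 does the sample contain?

3.58 g

n(HCl) added = 0.0415 × 1.20 = 0.0498 mol
n(NaOH) used in back-titration = 0.0134 × 0.536 = 7.18 × 10^-3 mol
n(HCl) left over = 7.18 × 10^-3 mol (1:1 ratio)
n(HCl) consumed by analyte = 0.0498 − 7.18 × 10^-3 = 0.0426 mol
n(NaHCO3) = 0.0426 mol (1:1 ratio)
mass of NaHCO3 = 0.0426 × 84.01 = 3.58 g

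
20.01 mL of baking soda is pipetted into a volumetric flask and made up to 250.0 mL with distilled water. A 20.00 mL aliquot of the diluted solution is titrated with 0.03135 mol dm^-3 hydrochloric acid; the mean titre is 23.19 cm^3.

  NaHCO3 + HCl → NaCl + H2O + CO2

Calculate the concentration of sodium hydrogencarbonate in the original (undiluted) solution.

0.4542 mol/L

n(HCl) = 0.02319 × 0.03135 = 7.270 × 10^-4 mol
n(NaHCO3) in the aliquot = 7.270 × 10^-4 mol (1:1 ratio)
[NaHCO3]_dilute = 7.270 × 10^-4 / 0.02000 = 0.03635 mol/L
Dilution factor = 250.0 / 20.01 = 12.49
[NaHCO3]_stock = 0.03635 × 12.49 = 0.4542 mol/L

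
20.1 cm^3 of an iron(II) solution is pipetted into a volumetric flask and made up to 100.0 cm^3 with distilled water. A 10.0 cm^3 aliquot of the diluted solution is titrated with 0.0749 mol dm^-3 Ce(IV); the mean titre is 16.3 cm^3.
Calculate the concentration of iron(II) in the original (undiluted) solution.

0.607 mol/L

Ce^4+ + Fe^2+ → Ce^3+ + Fe^3+
n(Ce4+) = 0.0163 × 0.0749 = 1.22 × 10^-3 mol
n(Fe2+) in the aliquot = 1.22 × 10^-3 mol (1:1 ratio)
[Fe2+]_dilute = 1.22 × 10^-3 / 0.0100 = 0.122 mol/L
Dilution factor = 100.0 / 20.1 = 4.975
[Fe2+]_stock = 0.122 × 4.975 = 0.607 mol/L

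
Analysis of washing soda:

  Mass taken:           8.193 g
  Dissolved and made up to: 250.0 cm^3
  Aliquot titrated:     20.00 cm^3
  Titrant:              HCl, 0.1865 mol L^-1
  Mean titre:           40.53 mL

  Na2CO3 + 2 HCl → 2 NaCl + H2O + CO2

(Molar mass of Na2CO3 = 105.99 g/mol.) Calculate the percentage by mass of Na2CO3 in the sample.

61.12 %

n(HCl) per titration = 0.04053 × 0.1865 = 7.559 × 10^-3 mol
From the 1:2 ratio, n(Na2CO3) in each aliquot = 1/2 × 7.559 × 10^-3 = 3.779 × 10^-3 mol
n(Na2CO3) in the whole flask = 3.779 × 10^-3 × 250.0/20.00 = 0.04724 mol
mass of Na2CO3 = 0.04724 × 105.99 = 5.007 g
% Na2CO3 = 5.007 / 8.193 × 100 = 61.12 %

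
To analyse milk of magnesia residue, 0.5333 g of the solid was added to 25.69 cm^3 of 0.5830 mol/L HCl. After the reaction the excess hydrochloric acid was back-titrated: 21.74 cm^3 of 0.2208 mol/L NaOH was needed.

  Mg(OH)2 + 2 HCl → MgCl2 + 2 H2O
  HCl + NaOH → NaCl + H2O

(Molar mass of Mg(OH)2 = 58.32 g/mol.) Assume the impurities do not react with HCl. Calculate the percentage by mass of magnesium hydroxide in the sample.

55.65 %

n(HCl) added = 0.02569 × 0.5830 = 0.01498 mol
n(NaOH) used in back-titration = 0.02174 × 0.2208 = 4.800 × 10^-3 mol
n(HCl) left over = 4.800 × 10^-3 mol (1:1 ratio)
n(HCl) consumed by analyte = 0.01498 − 4.800 × 10^-3 = 0.01018 mol
From the 1:2 ratio, n(Mg(OH)2) = 1/2 × 0.01018 = 5.089 × 10^-3 mol
mass of Mg(OH)2 = 5.089 × 10^-3 × 58.32 = 0.2968 g
% Mg(OH)2 = 0.2968 / 0.5333 × 100 = 55.65 %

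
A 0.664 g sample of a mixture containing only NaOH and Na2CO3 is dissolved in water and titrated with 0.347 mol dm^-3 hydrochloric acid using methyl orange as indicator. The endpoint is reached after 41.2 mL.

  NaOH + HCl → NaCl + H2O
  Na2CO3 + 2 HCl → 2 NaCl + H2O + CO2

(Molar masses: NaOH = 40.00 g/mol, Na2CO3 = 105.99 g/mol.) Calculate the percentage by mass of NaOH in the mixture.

n(HCl) = 0.0412 × 0.347 = 0.0143 mol
Let x = n(NaOH), y = n(Na2CO3).
Titrant: 1x + 2y = 0.0143;  mass: 40.00x + 105.99y = 0.664
Solving, x = 7.21 × 10^-3 mol, y = 3.55 × 10^-3 mol
mass of NaOH = 7.21 × 10^-3 × 40.00 = 0.288 g
% NaOH = 0.288 / 0.664 × 100 = 43.4 %

43.4 %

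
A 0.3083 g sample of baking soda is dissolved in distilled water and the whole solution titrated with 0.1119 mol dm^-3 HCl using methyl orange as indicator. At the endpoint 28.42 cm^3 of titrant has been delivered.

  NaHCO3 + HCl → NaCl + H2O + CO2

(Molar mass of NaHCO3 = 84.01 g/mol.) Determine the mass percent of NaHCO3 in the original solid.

86.66 %

n(HCl) = 0.02842 L × 0.1119 mol/L = 3.180 × 10^-3 mol
n(NaHCO3) = 3.180 × 10^-3 mol (1:1 ratio)
mass of NaHCO3 = 3.180 × 10^-3 × 84.01 g/mol = 0.2672 g
% NaHCO3 = 0.2672 / 0.3083 × 100 = 86.66 %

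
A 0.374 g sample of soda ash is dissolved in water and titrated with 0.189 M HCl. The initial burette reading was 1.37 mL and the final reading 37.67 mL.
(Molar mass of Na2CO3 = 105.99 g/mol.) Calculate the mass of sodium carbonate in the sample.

Na2CO3 + 2 HCl → 2 NaCl + H2O + CO2
n(HCl) = 0.0363 L × 0.189 mol/L = 6.86 × 10^-3 mol
From the 1:2 ratio, n(Na2CO3) = 1/2 × 6.86 × 10^-3 = 3.43 × 10^-3 mol
mass of Na2CO3 = 3.43 × 10^-3 × 105.99 g/mol = 0.364 g

0.364 g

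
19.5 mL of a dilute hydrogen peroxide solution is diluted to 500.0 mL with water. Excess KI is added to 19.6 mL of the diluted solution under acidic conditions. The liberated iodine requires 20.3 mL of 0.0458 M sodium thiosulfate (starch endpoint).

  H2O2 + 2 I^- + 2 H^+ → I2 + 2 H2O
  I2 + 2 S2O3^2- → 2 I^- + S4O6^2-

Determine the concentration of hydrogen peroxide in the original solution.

n(S2O3^2-) = 0.0203 × 0.0458 = 9.30 × 10^-4 mol
n(I2) = n(S2O3^2-)/2 = 4.65 × 10^-4 mol
n(H2O2) in the aliquot = 4.65 × 10^-4 mol (1:1 ratio)
[H2O2]_dilute = 4.65 × 10^-4 / 0.0196 = 0.0237 mol/L
[H2O2]_original = 0.0237 × 500.0/19.5 = 0.608 mol/L

0.608 M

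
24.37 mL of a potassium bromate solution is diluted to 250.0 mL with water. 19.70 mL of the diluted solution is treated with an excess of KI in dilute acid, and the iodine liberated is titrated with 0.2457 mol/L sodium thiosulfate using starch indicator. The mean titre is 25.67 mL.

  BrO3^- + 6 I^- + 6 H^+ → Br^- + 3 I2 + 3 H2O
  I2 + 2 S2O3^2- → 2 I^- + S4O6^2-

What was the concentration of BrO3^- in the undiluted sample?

0.5474 mol/L

n(S2O3^2-) = 0.02567 × 0.2457 = 6.307 × 10^-3 mol
n(I2) = n(S2O3^2-)/2 = 3.154 × 10^-3 mol
From the 1:3 ratio, n(BrO3^-) in the aliquot = 1/3 × 3.154 × 10^-3 = 1.051 × 10^-3 mol
[BrO3^-]_dilute = 1.051 × 10^-3 / 0.01970 = 0.05336 mol/L
[BrO3^-]_original = 0.05336 × 250.0/24.37 = 0.5474 mol/L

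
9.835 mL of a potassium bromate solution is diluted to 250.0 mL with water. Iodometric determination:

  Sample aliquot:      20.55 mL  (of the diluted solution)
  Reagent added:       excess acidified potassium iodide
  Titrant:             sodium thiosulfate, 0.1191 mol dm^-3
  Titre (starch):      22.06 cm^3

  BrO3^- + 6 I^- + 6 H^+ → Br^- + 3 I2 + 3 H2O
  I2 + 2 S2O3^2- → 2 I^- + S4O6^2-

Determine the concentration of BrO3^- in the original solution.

n(S2O3^2-) = 0.02206 × 0.1191 = 2.627 × 10^-3 mol
n(I2) = n(S2O3^2-)/2 = 1.314 × 10^-3 mol
From the 1:3 ratio, n(BrO3^-) in the aliquot = 1/3 × 1.314 × 10^-3 = 4.379 × 10^-4 mol
[BrO3^-]_dilute = 4.379 × 10^-4 / 0.02055 = 0.02131 mol/L
[BrO3^-]_original = 0.02131 × 250.0/9.835 = 0.5417 mol/L

0.5417 mol/L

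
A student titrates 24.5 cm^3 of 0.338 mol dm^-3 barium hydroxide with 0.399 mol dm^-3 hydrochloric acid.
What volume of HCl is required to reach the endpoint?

Ba(OH)2 + 2 HCl → BaCl2 + 2 H2O
n(Ba(OH)2) = 0.0245 L × 0.338 mol/L = 8.28 × 10^-3 mol
From the 2:1 stoichiometry, n(HCl) = 2/1 × 8.28 × 10^-3 = 0.0166 mol
V(HCl) = 0.0166 mol / 0.399 mol/L = 0.0415 L = 41.5 mL

41.5 mL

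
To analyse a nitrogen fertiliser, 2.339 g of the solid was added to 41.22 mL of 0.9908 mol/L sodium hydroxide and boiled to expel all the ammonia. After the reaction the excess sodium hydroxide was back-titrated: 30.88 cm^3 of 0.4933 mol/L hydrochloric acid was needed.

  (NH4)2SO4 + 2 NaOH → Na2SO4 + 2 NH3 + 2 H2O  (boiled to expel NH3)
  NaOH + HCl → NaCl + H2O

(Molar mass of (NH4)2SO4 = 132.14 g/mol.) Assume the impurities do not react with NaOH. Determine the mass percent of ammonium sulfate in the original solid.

n(NaOH) added = 0.04122 × 0.9908 = 0.04084 mol
n(HCl) used in back-titration = 0.03088 × 0.4933 = 0.01523 mol
n(NaOH) left over = 0.01523 mol (1:1 ratio)
n(NaOH) consumed by analyte = 0.04084 − 0.01523 = 0.02561 mol
From the 1:2 ratio, n((NH4)2SO4) = 1/2 × 0.02561 = 0.01280 mol
mass of (NH4)2SO4 = 0.01280 × 132.14 = 1.692 g
% (NH4)2SO4 = 1.692 / 2.339 × 100 = 72.33 %

72.33 %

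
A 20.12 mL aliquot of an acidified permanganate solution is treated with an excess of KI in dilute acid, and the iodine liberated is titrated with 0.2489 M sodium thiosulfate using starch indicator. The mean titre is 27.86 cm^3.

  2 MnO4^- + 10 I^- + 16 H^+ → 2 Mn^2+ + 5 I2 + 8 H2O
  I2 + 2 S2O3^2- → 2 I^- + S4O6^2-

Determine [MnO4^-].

n(S2O3^2-) = 0.02786 × 0.2489 = 6.934 × 10^-3 mol
n(I2) = n(S2O3^2-)/2 = 3.467 × 10^-3 mol
From the 2:5 ratio, n(MnO4^-) in the aliquot = 2/5 × 3.467 × 10^-3 = 1.387 × 10^-3 mol
[MnO4^-] = 1.387 × 10^-3 / 0.02012 = 0.06893 mol/L

0.06893 M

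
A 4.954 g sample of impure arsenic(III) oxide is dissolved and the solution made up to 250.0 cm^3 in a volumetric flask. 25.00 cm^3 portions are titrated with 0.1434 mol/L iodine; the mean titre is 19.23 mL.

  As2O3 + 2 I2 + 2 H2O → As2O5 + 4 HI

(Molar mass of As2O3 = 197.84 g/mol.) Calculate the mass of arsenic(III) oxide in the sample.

2.728 g

n(I2) per titration = 0.01923 × 0.1434 = 2.758 × 10^-3 mol
From the 1:2 ratio, n(As2O3) in each aliquot = 1/2 × 2.758 × 10^-3 = 1.379 × 10^-3 mol
n(As2O3) in the whole flask = 1.379 × 10^-3 × 250.0/25.00 = 0.01379 mol
mass of As2O3 = 0.01379 × 197.84 = 2.728 g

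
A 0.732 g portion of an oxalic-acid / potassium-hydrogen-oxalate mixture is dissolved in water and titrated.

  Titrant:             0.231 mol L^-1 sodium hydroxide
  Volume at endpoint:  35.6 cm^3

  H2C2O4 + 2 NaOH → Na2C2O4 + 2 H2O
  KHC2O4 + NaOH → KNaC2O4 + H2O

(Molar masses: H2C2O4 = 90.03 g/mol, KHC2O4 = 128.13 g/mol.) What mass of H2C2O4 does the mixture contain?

0.174 g

n(NaOH) = 0.0356 × 0.231 = 8.22 × 10^-3 mol
Let x = n(H2C2O4), y = n(KHC2O4).
Titrant: 2x + 1y = 8.22 × 10^-3;  mass: 90.03x + 128.13y = 0.732
Solving, x = 1.94 × 10^-3 mol, y = 4.35 × 10^-3 mol
mass of H2C2O4 = 1.94 × 10^-3 × 90.03 = 0.174 g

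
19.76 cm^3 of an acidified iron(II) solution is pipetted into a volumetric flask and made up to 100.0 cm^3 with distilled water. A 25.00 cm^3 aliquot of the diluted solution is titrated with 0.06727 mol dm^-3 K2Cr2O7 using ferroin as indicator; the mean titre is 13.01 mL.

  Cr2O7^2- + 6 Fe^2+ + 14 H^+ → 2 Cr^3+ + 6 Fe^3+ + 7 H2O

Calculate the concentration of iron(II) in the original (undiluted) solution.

n(K2Cr2O7) = 0.01301 × 0.06727 = 8.752 × 10^-4 mol
From the 6:1 ratio, n(Fe2+) in the aliquot = 6/1 × 8.752 × 10^-4 = 5.251 × 10^-3 mol
[Fe2+]_dilute = 5.251 × 10^-3 / 0.02500 = 0.2100 mol/L
Dilution factor = 100.0 / 19.76 = 5.061
[Fe2+]_stock = 0.2100 × 5.061 = 1.063 mol/L

1.063 mol/L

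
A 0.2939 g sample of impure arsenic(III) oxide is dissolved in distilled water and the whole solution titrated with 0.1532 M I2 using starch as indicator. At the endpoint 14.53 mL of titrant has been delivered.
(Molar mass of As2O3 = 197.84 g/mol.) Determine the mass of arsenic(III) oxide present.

As2O3 + 2 I2 + 2 H2O → As2O5 + 4 HI
n(I2) = 0.01453 L × 0.1532 mol/L = 2.226 × 10^-3 mol
From the 1:2 ratio, n(As2O3) = 1/2 × 2.226 × 10^-3 = 1.113 × 10^-3 mol
mass of As2O3 = 1.113 × 10^-3 × 197.84 g/mol = 0.2202 g

0.2202 g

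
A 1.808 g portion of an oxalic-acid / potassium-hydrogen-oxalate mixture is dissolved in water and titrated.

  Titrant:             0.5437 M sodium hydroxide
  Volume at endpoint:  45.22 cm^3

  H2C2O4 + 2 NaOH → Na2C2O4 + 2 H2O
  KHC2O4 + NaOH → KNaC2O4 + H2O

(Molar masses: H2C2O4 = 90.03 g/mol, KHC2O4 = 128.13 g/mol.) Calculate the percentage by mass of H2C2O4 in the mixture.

40.21 %

n(NaOH) = 0.04522 × 0.5437 = 0.02459 mol
Let x = n(H2C2O4), y = n(KHC2O4).
Titrant: 2x + 1y = 0.02459;  mass: 90.03x + 128.13y = 1.808
Solving, x = 8.074 × 10^-3 mol, y = 8.437 × 10^-3 mol
mass of H2C2O4 = 8.074 × 10^-3 × 90.03 = 0.7269 g
% H2C2O4 = 0.7269 / 1.808 × 100 = 40.21 %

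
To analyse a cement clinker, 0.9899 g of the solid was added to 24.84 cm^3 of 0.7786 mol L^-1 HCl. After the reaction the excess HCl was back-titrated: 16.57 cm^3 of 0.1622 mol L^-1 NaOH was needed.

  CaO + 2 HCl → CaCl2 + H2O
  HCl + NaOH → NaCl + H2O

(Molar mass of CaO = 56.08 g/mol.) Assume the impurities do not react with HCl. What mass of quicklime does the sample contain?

0.4669 g

n(HCl) added = 0.02484 × 0.7786 = 0.01934 mol
n(NaOH) used in back-titration = 0.01657 × 0.1622 = 2.688 × 10^-3 mol
n(HCl) left over = 2.688 × 10^-3 mol (1:1 ratio)
n(HCl) consumed by analyte = 0.01934 − 2.688 × 10^-3 = 0.01665 mol
From the 1:2 ratio, n(CaO) = 1/2 × 0.01665 = 8.326 × 10^-3 mol
mass of CaO = 8.326 × 10^-3 × 56.08 = 0.4669 g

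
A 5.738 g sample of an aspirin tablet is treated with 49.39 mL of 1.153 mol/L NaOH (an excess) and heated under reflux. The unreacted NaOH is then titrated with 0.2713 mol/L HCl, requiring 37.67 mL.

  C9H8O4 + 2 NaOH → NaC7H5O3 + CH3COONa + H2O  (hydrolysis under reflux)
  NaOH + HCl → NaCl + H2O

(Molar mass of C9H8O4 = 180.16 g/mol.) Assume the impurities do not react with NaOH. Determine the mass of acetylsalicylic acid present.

n(NaOH) added = 0.04939 × 1.153 = 0.05695 mol
n(HCl) used in back-titration = 0.03767 × 0.2713 = 0.01022 mol
n(NaOH) left over = 0.01022 mol (1:1 ratio)
n(NaOH) consumed by analyte = 0.05695 − 0.01022 = 0.04673 mol
From the 1:2 ratio, n(C9H8O4) = 1/2 × 0.04673 = 0.02336 mol
mass of C9H8O4 = 0.02336 × 180.16 = 4.209 g

4.209 g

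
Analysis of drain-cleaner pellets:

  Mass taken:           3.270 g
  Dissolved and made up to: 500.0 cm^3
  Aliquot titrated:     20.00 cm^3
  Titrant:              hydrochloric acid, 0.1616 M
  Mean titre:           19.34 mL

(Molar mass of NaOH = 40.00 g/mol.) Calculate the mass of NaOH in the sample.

NaOH + HCl → NaCl + H2O
n(HCl) per titration = 0.01934 × 0.1616 = 3.125 × 10^-3 mol
n(NaOH) in each aliquot = 3.125 × 10^-3 mol (1:1 ratio)
n(NaOH) in the whole flask = 3.125 × 10^-3 × 500.0/20.00 = 0.07813 mol
mass of NaOH = 0.07813 × 40.00 = 3.125 g

3.125 g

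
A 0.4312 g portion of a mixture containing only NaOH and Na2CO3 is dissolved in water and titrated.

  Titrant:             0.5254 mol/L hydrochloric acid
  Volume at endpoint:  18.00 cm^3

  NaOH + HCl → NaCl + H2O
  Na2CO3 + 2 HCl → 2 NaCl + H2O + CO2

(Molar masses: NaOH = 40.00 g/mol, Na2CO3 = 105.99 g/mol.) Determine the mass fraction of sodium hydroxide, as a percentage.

n(HCl) = 0.01800 × 0.5254 = 9.457 × 10^-3 mol
Let x = n(NaOH), y = n(Na2CO3).
Titrant: 1x + 2y = 9.457 × 10^-3;  mass: 40.00x + 105.99y = 0.4312
Solving, x = 5.385 × 10^-3 mol, y = 2.036 × 10^-3 mol
mass of NaOH = 5.385 × 10^-3 × 40.00 = 0.2154 g
% NaOH = 0.2154 / 0.4312 × 100 = 49.96 %

49.96 %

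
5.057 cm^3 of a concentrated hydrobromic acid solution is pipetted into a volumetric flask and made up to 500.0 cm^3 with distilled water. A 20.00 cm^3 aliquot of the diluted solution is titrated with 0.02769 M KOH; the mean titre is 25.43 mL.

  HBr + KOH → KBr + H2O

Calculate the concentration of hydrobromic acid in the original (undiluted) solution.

n(KOH) = 0.02543 × 0.02769 = 7.042 × 10^-4 mol
n(HBr) in the aliquot = 7.042 × 10^-4 mol (1:1 ratio)
[HBr]_dilute = 7.042 × 10^-4 / 0.02000 = 0.03521 mol/L
Dilution factor = 500.0 / 5.057 = 98.87
[HBr]_stock = 0.03521 × 98.87 = 3.481 mol/L

3.481 M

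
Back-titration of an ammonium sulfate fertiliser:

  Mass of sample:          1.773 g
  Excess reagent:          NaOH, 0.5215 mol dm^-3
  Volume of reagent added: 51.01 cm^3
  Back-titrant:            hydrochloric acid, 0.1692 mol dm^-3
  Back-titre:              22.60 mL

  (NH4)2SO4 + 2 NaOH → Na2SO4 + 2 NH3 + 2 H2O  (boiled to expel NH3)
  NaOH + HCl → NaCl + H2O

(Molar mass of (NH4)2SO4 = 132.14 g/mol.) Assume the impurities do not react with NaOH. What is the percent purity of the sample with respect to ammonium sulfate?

n(NaOH) added = 0.05101 × 0.5215 = 0.02660 mol
n(HCl) used in back-titration = 0.02260 × 0.1692 = 3.824 × 10^-3 mol
n(NaOH) left over = 3.824 × 10^-3 mol (1:1 ratio)
n(NaOH) consumed by analyte = 0.02660 − 3.824 × 10^-3 = 0.02278 mol
From the 1:2 ratio, n((NH4)2SO4) = 1/2 × 0.02278 = 0.01139 mol
mass of (NH4)2SO4 = 0.01139 × 132.14 = 1.505 g
% (NH4)2SO4 = 1.505 / 1.773 × 100 = 84.88 %

84.88 %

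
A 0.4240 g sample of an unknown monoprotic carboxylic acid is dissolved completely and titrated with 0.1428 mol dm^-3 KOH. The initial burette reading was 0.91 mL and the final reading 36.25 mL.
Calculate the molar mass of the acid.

n(KOH) = 0.03534 L × 0.1428 mol/L = 5.047 × 10^-3 mol
n(HA) = 5.047 × 10^-3 mol (1:1 ratio)
M = m / n = 0.4240 g / 5.047 × 10^-3 mol = 84.02 g/mol

84.02 g/mol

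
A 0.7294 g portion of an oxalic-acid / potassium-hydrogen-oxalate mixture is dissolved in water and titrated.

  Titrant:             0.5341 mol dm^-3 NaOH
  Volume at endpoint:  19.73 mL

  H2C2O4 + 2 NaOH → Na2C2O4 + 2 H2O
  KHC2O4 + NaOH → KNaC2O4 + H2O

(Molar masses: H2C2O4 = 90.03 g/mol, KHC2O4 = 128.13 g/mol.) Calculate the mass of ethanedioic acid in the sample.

n(NaOH) = 0.01973 × 0.5341 = 0.01054 mol
Let x = n(H2C2O4), y = n(KHC2O4).
Titrant: 2x + 1y = 0.01054;  mass: 90.03x + 128.13y = 0.7294
Solving, x = 3.735 × 10^-3 mol, y = 3.069 × 10^-3 mol
mass of H2C2O4 = 3.735 × 10^-3 × 90.03 = 0.3362 g

0.3362 g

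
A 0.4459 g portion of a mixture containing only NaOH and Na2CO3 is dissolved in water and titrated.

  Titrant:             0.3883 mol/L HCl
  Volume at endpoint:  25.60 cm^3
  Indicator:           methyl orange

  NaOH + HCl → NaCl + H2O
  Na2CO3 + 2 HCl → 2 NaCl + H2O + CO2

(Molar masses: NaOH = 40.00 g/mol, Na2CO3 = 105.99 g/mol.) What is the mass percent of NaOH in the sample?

55.84 %

n(HCl) = 0.02560 × 0.3883 = 9.940 × 10^-3 mol
Let x = n(NaOH), y = n(Na2CO3).
Titrant: 1x + 2y = 9.940 × 10^-3;  mass: 40.00x + 105.99y = 0.4459
Solving, x = 6.225 × 10^-3 mol, y = 1.858 × 10^-3 mol
mass of NaOH = 6.225 × 10^-3 × 40.00 = 0.2490 g
% NaOH = 0.2490 / 0.4459 × 100 = 55.84 %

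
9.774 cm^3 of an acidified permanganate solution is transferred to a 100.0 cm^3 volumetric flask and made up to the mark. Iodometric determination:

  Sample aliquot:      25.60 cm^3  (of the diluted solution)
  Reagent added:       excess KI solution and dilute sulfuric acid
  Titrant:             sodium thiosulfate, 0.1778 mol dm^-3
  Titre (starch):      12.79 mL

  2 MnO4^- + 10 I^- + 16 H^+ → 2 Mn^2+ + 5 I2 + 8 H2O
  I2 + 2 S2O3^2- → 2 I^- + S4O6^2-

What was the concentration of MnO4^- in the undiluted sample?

0.1818 mol/L

n(S2O3^2-) = 0.01279 × 0.1778 = 2.274 × 10^-3 mol
n(I2) = n(S2O3^2-)/2 = 1.137 × 10^-3 mol
From the 2:5 ratio, n(MnO4^-) in the aliquot = 2/5 × 1.137 × 10^-3 = 4.548 × 10^-4 mol
[MnO4^-]_dilute = 4.548 × 10^-4 / 0.02560 = 0.01777 mol/L
[MnO4^-]_original = 0.01777 × 100.0/9.774 = 0.1818 mol/L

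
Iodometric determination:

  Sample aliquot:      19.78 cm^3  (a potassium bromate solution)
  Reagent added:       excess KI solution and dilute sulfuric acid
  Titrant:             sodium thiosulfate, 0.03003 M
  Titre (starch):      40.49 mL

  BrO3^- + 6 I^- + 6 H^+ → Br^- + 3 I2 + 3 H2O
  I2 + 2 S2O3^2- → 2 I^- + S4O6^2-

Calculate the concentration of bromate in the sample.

0.01025 M

n(S2O3^2-) = 0.04049 × 0.03003 = 1.216 × 10^-3 mol
n(I2) = n(S2O3^2-)/2 = 6.080 × 10^-4 mol
From the 1:3 ratio, n(BrO3^-) in the aliquot = 1/3 × 6.080 × 10^-4 = 2.027 × 10^-4 mol
[BrO3^-] = 2.027 × 10^-4 / 0.01978 = 0.01025 mol/L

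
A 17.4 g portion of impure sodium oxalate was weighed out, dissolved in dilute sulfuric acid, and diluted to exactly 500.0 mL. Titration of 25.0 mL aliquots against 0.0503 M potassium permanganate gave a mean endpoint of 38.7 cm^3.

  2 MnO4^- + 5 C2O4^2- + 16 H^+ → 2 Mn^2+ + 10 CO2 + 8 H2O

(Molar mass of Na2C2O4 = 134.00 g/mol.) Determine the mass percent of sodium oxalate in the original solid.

n(KMnO4) per titration = 0.0387 × 0.0503 = 1.95 × 10^-3 mol
From the 5:2 ratio, n(Na2C2O4) in each aliquot = 5/2 × 1.95 × 10^-3 = 4.87 × 10^-3 mol
n(Na2C2O4) in the whole flask = 4.87 × 10^-3 × 500.0/25.0 = 0.0973 mol
mass of Na2C2O4 = 0.0973 × 134.00 = 13.0 g
% Na2C2O4 = 13.0 / 17.4 × 100 = 75.0 %

75.0 %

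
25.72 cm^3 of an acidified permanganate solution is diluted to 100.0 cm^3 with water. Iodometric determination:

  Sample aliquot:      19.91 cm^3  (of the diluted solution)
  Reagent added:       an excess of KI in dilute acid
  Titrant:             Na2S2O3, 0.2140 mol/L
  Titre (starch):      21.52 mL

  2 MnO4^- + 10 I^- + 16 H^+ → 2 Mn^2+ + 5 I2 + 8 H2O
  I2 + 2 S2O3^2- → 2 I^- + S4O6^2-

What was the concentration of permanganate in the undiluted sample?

0.1799 mol/L

n(S2O3^2-) = 0.02152 × 0.2140 = 4.605 × 10^-3 mol
n(I2) = n(S2O3^2-)/2 = 2.303 × 10^-3 mol
From the 2:5 ratio, n(MnO4^-) in the aliquot = 2/5 × 2.303 × 10^-3 = 9.211 × 10^-4 mol
[MnO4^-]_dilute = 9.211 × 10^-4 / 0.01991 = 0.04626 mol/L
[MnO4^-]_original = 0.04626 × 100.0/25.72 = 0.1799 mol/L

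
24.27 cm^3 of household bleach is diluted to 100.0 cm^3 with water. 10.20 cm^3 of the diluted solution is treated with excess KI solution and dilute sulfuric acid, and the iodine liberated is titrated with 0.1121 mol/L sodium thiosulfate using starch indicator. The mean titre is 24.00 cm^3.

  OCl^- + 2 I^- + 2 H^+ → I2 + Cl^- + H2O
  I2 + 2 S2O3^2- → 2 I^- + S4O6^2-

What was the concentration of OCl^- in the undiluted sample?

0.5434 mol/L

n(S2O3^2-) = 0.02400 × 0.1121 = 2.690 × 10^-3 mol
n(I2) = n(S2O3^2-)/2 = 1.345 × 10^-3 mol
n(OCl^-) in the aliquot = 1.345 × 10^-3 mol (1:1 ratio)
[OCl^-]_dilute = 1.345 × 10^-3 / 0.01020 = 0.1319 mol/L
[OCl^-]_original = 0.1319 × 100.0/24.27 = 0.5434 mol/L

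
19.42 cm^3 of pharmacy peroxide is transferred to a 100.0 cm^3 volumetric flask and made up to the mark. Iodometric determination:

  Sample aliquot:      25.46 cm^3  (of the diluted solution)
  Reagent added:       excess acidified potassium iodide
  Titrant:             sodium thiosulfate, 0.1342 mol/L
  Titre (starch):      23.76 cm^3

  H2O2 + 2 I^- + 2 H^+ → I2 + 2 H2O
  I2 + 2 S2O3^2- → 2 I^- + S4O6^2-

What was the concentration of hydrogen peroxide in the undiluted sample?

n(S2O3^2-) = 0.02376 × 0.1342 = 3.189 × 10^-3 mol
n(I2) = n(S2O3^2-)/2 = 1.594 × 10^-3 mol
n(H2O2) in the aliquot = 1.594 × 10^-3 mol (1:1 ratio)
[H2O2]_dilute = 1.594 × 10^-3 / 0.02546 = 0.06262 mol/L
[H2O2]_original = 0.06262 × 100.0/19.42 = 0.3224 mol/L

0.3224 mol/L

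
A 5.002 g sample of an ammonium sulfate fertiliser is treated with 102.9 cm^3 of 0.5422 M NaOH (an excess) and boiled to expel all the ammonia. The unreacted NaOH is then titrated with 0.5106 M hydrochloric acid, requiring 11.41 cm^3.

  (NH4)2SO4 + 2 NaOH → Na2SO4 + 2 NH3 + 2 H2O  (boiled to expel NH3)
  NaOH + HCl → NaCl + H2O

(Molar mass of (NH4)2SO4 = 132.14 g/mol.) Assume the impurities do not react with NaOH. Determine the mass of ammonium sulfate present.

3.301 g

n(NaOH) added = 0.1029 × 0.5422 = 0.05579 mol
n(HCl) used in back-titration = 0.01141 × 0.5106 = 5.826 × 10^-3 mol
n(NaOH) left over = 5.826 × 10^-3 mol (1:1 ratio)
n(NaOH) consumed by analyte = 0.05579 − 5.826 × 10^-3 = 0.04997 mol
From the 1:2 ratio, n((NH4)2SO4) = 1/2 × 0.04997 = 0.02498 mol
mass of (NH4)2SO4 = 0.02498 × 132.14 = 3.301 g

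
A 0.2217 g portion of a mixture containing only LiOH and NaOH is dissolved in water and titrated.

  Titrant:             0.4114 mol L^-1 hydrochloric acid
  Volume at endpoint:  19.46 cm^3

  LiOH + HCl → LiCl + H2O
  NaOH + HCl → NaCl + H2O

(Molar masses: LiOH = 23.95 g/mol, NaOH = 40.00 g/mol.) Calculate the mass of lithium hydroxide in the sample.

0.1470 g

n(HCl) = 0.01946 × 0.4114 = 8.006 × 10^-3 mol
Let x = n(LiOH), y = n(NaOH).
Titrant: 1x + 1y = 8.006 × 10^-3;  mass: 23.95x + 40.00y = 0.2217
Solving, x = 6.139 × 10^-3 mol, y = 1.867 × 10^-3 mol
mass of LiOH = 6.139 × 10^-3 × 23.95 = 0.1470 g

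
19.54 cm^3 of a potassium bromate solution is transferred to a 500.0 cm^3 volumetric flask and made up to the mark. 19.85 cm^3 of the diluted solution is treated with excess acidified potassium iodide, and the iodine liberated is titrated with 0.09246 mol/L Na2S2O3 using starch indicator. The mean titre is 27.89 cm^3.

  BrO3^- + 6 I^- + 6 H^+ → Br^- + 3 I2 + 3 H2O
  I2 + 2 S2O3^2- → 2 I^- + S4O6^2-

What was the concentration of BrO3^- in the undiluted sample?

0.5540 mol/L

n(S2O3^2-) = 0.02789 × 0.09246 = 2.579 × 10^-3 mol
n(I2) = n(S2O3^2-)/2 = 1.289 × 10^-3 mol
From the 1:3 ratio, n(BrO3^-) in the aliquot = 1/3 × 1.289 × 10^-3 = 4.298 × 10^-4 mol
[BrO3^-]_dilute = 4.298 × 10^-4 / 0.01985 = 0.02165 mol/L
[BrO3^-]_original = 0.02165 × 500.0/19.54 = 0.5540 mol/L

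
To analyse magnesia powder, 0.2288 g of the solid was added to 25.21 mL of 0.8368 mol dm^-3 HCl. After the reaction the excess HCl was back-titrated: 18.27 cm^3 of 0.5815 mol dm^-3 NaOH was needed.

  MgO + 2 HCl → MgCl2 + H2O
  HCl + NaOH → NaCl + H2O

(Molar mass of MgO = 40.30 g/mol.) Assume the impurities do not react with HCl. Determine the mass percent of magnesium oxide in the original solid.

n(HCl) added = 0.02521 × 0.8368 = 0.02110 mol
n(NaOH) used in back-titration = 0.01827 × 0.5815 = 0.01062 mol
n(HCl) left over = 0.01062 mol (1:1 ratio)
n(HCl) consumed by analyte = 0.02110 − 0.01062 = 0.01047 mol
From the 1:2 ratio, n(MgO) = 1/2 × 0.01047 = 5.236 × 10^-3 mol
mass of MgO = 5.236 × 10^-3 × 40.30 = 0.2110 g
% MgO = 0.2110 / 0.2288 × 100 = 92.22 %

92.22 %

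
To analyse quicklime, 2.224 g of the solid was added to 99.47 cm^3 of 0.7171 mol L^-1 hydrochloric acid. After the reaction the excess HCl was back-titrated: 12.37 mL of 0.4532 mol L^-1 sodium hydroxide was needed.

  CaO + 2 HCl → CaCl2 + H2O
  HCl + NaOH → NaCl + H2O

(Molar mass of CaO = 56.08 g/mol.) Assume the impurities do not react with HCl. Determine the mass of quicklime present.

1.843 g

n(HCl) added = 0.09947 × 0.7171 = 0.07133 mol
n(NaOH) used in back-titration = 0.01237 × 0.4532 = 5.606 × 10^-3 mol
n(HCl) left over = 5.606 × 10^-3 mol (1:1 ratio)
n(HCl) consumed by analyte = 0.07133 − 5.606 × 10^-3 = 0.06572 mol
From the 1:2 ratio, n(CaO) = 1/2 × 0.06572 = 0.03286 mol
mass of CaO = 0.03286 × 56.08 = 1.843 g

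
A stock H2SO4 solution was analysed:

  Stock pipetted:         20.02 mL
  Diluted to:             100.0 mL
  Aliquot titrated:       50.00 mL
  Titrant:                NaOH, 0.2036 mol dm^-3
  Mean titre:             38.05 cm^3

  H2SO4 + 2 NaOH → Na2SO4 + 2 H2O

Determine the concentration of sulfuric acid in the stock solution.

0.3870 mol/L

n(NaOH) = 0.03805 × 0.2036 = 7.747 × 10^-3 mol
From the 1:2 ratio, n(H2SO4) in the aliquot = 1/2 × 7.747 × 10^-3 = 3.873 × 10^-3 mol
[H2SO4]_dilute = 3.873 × 10^-3 / 0.05000 = 0.07747 mol/L
Dilution factor = 100.0 / 20.02 = 4.995
[H2SO4]_stock = 0.07747 × 4.995 = 0.3870 mol/L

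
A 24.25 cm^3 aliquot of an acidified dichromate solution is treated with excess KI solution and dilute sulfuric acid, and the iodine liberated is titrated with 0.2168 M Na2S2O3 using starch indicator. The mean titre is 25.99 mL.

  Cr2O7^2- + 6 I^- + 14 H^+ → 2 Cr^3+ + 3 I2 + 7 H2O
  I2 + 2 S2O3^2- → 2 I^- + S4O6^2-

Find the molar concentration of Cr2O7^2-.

0.03873 M

n(S2O3^2-) = 0.02599 × 0.2168 = 5.635 × 10^-3 mol
n(I2) = n(S2O3^2-)/2 = 2.817 × 10^-3 mol
From the 1:3 ratio, n(Cr2O7^2-) in the aliquot = 1/3 × 2.817 × 10^-3 = 9.391 × 10^-4 mol
[Cr2O7^2-] = 9.391 × 10^-4 / 0.02425 = 0.03873 mol/L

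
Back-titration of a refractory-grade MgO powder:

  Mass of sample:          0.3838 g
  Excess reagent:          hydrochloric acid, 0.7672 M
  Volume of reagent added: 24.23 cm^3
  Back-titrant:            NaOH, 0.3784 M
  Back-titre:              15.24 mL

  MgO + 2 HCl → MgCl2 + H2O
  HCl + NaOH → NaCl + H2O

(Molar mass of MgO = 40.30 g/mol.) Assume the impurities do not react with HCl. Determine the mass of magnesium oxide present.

0.2584 g

n(HCl) added = 0.02423 × 0.7672 = 0.01859 mol
n(NaOH) used in back-titration = 0.01524 × 0.3784 = 5.767 × 10^-3 mol
n(HCl) left over = 5.767 × 10^-3 mol (1:1 ratio)
n(HCl) consumed by analyte = 0.01859 − 5.767 × 10^-3 = 0.01282 mol
From the 1:2 ratio, n(MgO) = 1/2 × 0.01282 = 6.411 × 10^-3 mol
mass of MgO = 6.411 × 10^-3 × 40.30 = 0.2584 g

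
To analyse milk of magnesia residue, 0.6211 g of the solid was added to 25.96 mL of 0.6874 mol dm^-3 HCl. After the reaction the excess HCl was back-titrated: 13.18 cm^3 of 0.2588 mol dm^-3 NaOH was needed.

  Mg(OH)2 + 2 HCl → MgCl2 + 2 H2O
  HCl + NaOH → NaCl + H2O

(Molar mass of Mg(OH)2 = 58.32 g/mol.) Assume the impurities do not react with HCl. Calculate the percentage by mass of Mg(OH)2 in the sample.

n(HCl) added = 0.02596 × 0.6874 = 0.01784 mol
n(NaOH) used in back-titration = 0.01318 × 0.2588 = 3.411 × 10^-3 mol
n(HCl) left over = 3.411 × 10^-3 mol (1:1 ratio)
n(HCl) consumed by analyte = 0.01784 − 3.411 × 10^-3 = 0.01443 mol
From the 1:2 ratio, n(Mg(OH)2) = 1/2 × 0.01443 = 7.217 × 10^-3 mol
mass of Mg(OH)2 = 7.217 × 10^-3 × 58.32 = 0.4209 g
% Mg(OH)2 = 0.4209 / 0.6211 × 100 = 67.77 %

67.77 %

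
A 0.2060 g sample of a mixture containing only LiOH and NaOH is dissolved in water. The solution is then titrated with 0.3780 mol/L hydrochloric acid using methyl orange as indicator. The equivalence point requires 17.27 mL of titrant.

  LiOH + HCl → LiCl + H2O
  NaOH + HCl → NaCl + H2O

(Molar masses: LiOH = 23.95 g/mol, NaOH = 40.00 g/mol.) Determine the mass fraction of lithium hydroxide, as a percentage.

n(HCl) = 0.01727 × 0.3780 = 6.528 × 10^-3 mol
Let x = n(LiOH), y = n(NaOH).
Titrant: 1x + 1y = 6.528 × 10^-3;  mass: 23.95x + 40.00y = 0.2060
Solving, x = 3.434 × 10^-3 mol, y = 3.094 × 10^-3 mol
mass of LiOH = 3.434 × 10^-3 × 23.95 = 0.08225 g
% LiOH = 0.08225 / 0.2060 × 100 = 39.93 %

39.93 %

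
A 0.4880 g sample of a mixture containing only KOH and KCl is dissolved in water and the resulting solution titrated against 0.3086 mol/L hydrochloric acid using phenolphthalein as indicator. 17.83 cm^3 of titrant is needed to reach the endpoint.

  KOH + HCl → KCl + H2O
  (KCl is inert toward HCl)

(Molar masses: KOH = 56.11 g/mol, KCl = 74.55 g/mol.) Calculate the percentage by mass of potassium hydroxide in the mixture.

63.27 %

n(HCl) = 0.01783 × 0.3086 = 5.502 × 10^-3 mol
Let x = n(KOH), y = n(KCl).
Titrant: 1x = 5.502 × 10^-3;  mass: 56.11x + 74.55y = 0.4880
Solving, x = 5.502 × 10^-3 mol, y = 2.405 × 10^-3 mol
mass of KOH = 5.502 × 10^-3 × 56.11 = 0.3087 g
% KOH = 0.3087 / 0.4880 × 100 = 63.27 %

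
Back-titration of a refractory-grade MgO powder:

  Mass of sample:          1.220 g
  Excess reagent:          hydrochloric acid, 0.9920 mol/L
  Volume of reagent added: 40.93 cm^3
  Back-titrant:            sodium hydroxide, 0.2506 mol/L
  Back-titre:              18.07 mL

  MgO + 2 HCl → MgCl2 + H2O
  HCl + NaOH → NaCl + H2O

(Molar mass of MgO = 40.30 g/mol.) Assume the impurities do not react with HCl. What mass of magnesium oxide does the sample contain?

0.7269 g

n(HCl) added = 0.04093 × 0.9920 = 0.04060 mol
n(NaOH) used in back-titration = 0.01807 × 0.2506 = 4.528 × 10^-3 mol
n(HCl) left over = 4.528 × 10^-3 mol (1:1 ratio)
n(HCl) consumed by analyte = 0.04060 − 4.528 × 10^-3 = 0.03607 mol
From the 1:2 ratio, n(MgO) = 1/2 × 0.03607 = 0.01804 mol
mass of MgO = 0.01804 × 40.30 = 0.7269 g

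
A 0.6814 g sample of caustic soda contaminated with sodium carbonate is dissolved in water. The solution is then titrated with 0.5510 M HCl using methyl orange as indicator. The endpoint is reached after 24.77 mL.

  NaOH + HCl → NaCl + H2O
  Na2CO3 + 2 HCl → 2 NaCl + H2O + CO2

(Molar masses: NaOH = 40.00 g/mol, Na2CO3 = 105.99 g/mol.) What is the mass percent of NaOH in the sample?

18.92 %

n(HCl) = 0.02477 × 0.5510 = 0.01365 mol
Let x = n(NaOH), y = n(Na2CO3).
Titrant: 1x + 2y = 0.01365;  mass: 40.00x + 105.99y = 0.6814
Solving, x = 3.224 × 10^-3 mol, y = 5.212 × 10^-3 mol
mass of NaOH = 3.224 × 10^-3 × 40.00 = 0.1289 g
% NaOH = 0.1289 / 0.6814 × 100 = 18.92 %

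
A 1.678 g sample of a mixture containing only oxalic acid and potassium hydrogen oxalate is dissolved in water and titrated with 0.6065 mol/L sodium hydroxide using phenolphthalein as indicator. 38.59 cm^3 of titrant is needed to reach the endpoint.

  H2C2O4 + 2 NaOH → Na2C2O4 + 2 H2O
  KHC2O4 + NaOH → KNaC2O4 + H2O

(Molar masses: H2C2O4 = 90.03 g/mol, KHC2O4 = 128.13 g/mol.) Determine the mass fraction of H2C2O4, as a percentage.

n(NaOH) = 0.03859 × 0.6065 = 0.02340 mol
Let x = n(H2C2O4), y = n(KHC2O4).
Titrant: 2x + 1y = 0.02340;  mass: 90.03x + 128.13y = 1.678
Solving, x = 7.946 × 10^-3 mol, y = 7.513 × 10^-3 mol
mass of H2C2O4 = 7.946 × 10^-3 × 90.03 = 0.7154 g
% H2C2O4 = 0.7154 / 1.678 × 100 = 42.63 %

42.63 %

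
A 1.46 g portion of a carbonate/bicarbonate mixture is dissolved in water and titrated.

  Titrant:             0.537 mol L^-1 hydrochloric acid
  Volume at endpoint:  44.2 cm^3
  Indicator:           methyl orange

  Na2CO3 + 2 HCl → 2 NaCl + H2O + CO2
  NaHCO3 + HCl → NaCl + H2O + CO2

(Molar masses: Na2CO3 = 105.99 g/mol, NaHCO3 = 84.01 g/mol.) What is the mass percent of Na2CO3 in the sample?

n(HCl) = 0.0442 × 0.537 = 0.0237 mol
Let x = n(Na2CO3), y = n(NaHCO3).
Titrant: 2x + 1y = 0.0237;  mass: 105.99x + 84.01y = 1.46
Solving, x = 8.61 × 10^-3 mol, y = 6.52 × 10^-3 mol
mass of Na2CO3 = 8.61 × 10^-3 × 105.99 = 0.912 g
% Na2CO3 = 0.912 / 1.46 × 100 = 62.5 %

62.5 %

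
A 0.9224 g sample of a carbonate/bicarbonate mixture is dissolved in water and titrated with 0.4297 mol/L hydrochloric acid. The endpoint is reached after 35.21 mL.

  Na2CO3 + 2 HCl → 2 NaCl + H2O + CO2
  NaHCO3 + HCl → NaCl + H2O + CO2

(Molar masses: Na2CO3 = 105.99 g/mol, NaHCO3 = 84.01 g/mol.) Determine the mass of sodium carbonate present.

n(HCl) = 0.03521 × 0.4297 = 0.01513 mol
Let x = n(Na2CO3), y = n(NaHCO3).
Titrant: 2x + 1y = 0.01513;  mass: 105.99x + 84.01y = 0.9224
Solving, x = 5.621 × 10^-3 mol, y = 3.888 × 10^-3 mol
mass of Na2CO3 = 5.621 × 10^-3 × 105.99 = 0.5957 g

0.5957 g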